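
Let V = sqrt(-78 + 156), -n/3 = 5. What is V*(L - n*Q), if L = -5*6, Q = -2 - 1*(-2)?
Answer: -30*sqrt(78) ≈ -264.95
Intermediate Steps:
n = -15 (n = -3*5 = -15)
Q = 0 (Q = -2 + 2 = 0)
L = -30
V = sqrt(78) ≈ 8.8318
V*(L - n*Q) = sqrt(78)*(-30 - (-15)*0) = sqrt(78)*(-30 - 1*0) = sqrt(78)*(-30 + 0) = sqrt(78)*(-30) = -30*sqrt(78)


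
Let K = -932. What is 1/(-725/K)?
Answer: 932/725 ≈ 1.2855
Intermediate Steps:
1/(-725/K) = 1/(-725/(-932)) = 1/(-725*(-1/932)) = 1/(725/932) = 932/725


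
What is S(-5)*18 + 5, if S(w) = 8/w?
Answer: -119/5 ≈ -23.800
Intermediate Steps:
S(-5)*18 + 5 = (8/(-5))*18 + 5 = (8*(-1/5))*18 + 5 = -8/5*18 + 5 = -144/5 + 5 = -119/5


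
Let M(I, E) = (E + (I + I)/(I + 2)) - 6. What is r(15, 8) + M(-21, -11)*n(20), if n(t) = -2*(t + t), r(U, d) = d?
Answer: 22632/19 ≈ 1191.2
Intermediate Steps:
M(I, E) = -6 + E + 2*I/(2 + I) (M(I, E) = (E + (2*I)/(2 + I)) - 6 = (E + 2*I/(2 + I)) - 6 = -6 + E + 2*I/(2 + I))
n(t) = -4*t
r(15, 8) + M(-21, -11)*n(20) = 8 + ((-12 - 4*(-21) + 2*(-11) - 11*(-21))/(2 - 21))*(-4*20) = 8 + ((-12 + 84 - 22 + 231)/(-19))*(-80) = 8 - 1/19*281*(-80) = 8 - 281/19*(-80) = 8 + 22480/19 = 22632/19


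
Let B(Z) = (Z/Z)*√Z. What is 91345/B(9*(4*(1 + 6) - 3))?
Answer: 18269/3 ≈ 6089.7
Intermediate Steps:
B(Z) = √Z (B(Z) = 1*√Z = √Z)
91345/B(9*(4*(1 + 6) - 3)) = 91345/(√(9*(4*(1 + 6) - 3))) = 91345/(√(9*(4*7 - 3))) = 91345/(√(9*(28 - 3))) = 91345/(√(9*25)) = 91345/(√225) = 91345/15 = 91345*(1/15) = 18269/3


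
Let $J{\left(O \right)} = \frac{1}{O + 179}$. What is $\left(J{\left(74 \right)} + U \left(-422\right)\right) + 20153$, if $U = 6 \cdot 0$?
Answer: $\frac{5098710}{253} \approx 20153.0$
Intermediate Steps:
$J{\left(O \right)} = \frac{1}{179 + O}$
$U = 0$
$\left(J{\left(74 \right)} + U \left(-422\right)\right) + 20153 = \left(\frac{1}{179 + 74} + 0 \left(-422\right)\right) + 20153 = \left(\frac{1}{253} + 0\right) + 20153 = \frac{1}{253} + 20153 = \frac{5098710}{253}$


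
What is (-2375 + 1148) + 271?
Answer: -956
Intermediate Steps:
(-2375 + 1148) + 271 = -1227 + 271 = -956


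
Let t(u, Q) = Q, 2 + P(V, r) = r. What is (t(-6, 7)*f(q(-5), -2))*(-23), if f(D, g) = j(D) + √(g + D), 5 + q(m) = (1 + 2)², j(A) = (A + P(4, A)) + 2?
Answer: -1288 - 161*√2 ≈ -1515.7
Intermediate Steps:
P(V, r) = -2 + r
j(A) = 2*A (j(A) = (A + (-2 + A)) + 2 = (-2 + 2*A) + 2 = 2*A)
q(m) = 4 (q(m) = -5 + (1 + 2)² = -5 + 3² = -5 + 9 = 4)
f(D, g) = √(D + g) + 2*D (f(D, g) = 2*D + √(g + D) = 2*D + √(D + g) = √(D + g) + 2*D)
(t(-6, 7)*f(q(-5), -2))*(-23) = (7*(√(4 - 2) + 2*4))*(-23) = (7*(√2 + 8))*(-23) = (7*(8 + √2))*(-23) = (56 + 7*√2)*(-23) = -1288 - 161*√2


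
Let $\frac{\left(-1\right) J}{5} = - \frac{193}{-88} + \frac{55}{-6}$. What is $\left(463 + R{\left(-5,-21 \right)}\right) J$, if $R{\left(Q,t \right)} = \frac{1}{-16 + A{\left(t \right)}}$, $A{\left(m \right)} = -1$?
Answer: $\frac{36221675}{2244} \approx 16142.0$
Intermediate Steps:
$J = \frac{9205}{264}$ ($J = - 5 \left(- \frac{193}{-88} + \frac{55}{-6}\right) = - 5 \left(\left(-193\right) \left(- \frac{1}{88}\right) + 55 \left(- \frac{1}{6}\right)\right) = - 5 \left(\frac{193}{88} - \frac{55}{6}\right) = \left(-5\right) \left(- \frac{1841}{264}\right) = \frac{9205}{264} \approx 34.867$)
$R{\left(Q,t \right)} = - \frac{1}{17}$ ($R{\left(Q,t \right)} = \frac{1}{-16 - 1} = \frac{1}{-17} = - \frac{1}{17}$)
$\left(463 + R{\left(-5,-21 \right)}\right) J = \left(463 - \frac{1}{17}\right) \frac{9205}{264} = \frac{7870}{17} \cdot \frac{9205}{264} = \frac{36221675}{2244}$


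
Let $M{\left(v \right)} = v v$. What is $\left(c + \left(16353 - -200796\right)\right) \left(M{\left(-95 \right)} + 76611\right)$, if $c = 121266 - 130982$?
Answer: $17763732388$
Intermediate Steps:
$M{\left(v \right)} = v^{2}$
$c = -9716$
$\left(c + \left(16353 - -200796\right)\right) \left(M{\left(-95 \right)} + 76611\right) = \left(-9716 + \left(16353 - -200796\right)\right) \left(\left(-95\right)^{2} + 76611\right) = \left(-9716 + \left(16353 + 200796\right)\right) \left(9025 + 76611\right) = \left(-9716 + 217149\right) 85636 = 207433 \cdot 85636 = 17763732388$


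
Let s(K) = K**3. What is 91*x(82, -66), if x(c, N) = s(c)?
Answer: 50174488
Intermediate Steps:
x(c, N) = c**3
91*x(82, -66) = 91*82**3 = 91*551368 = 50174488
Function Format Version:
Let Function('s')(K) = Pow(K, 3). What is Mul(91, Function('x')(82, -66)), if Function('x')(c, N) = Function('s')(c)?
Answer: 50174488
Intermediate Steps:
Function('x')(c, N) = Pow(c, 3)
Mul(91, Function('x')(82, -66)) = Mul(91, Pow(82, 3)) = Mul(91, 551368) = 50174488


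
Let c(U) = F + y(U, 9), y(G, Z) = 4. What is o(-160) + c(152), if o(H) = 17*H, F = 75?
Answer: -2641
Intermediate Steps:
c(U) = 79 (c(U) = 75 + 4 = 79)
o(-160) + c(152) = 17*(-160) + 79 = -2720 + 79 = -2641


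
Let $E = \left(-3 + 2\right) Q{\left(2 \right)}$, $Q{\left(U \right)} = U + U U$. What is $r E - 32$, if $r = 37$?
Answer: $-254$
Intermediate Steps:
$Q{\left(U \right)} = U + U^{2}$
$E = -6$ ($E = \left(-3 + 2\right) 2 \left(1 + 2\right) = - 2 \cdot 3 = \left(-1\right) 6 = -6$)
$r E - 32 = 37 \left(-6\right) - 32 = -222 - 32 = -254$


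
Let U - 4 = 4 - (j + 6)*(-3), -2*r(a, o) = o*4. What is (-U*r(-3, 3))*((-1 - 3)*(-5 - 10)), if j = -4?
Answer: 5040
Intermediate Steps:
r(a, o) = -2*o (r(a, o) = -o*4/2 = -2*o)
U = 14 (U = 4 + (4 - (-4 + 6)*(-3)) = 4 + (4 - 2*(-3)) = 4 + (4 - 1*(-6)) = 4 + (4 + 6) = 4 + 10 = 14)
(-U*r(-3, 3))*((-1 - 3)*(-5 - 10)) = (-14*(-2*3))*((-1 - 3)*(-5 - 10)) = (-14*(-6))*(-4*(-15)) = -(-84)*60 = -1*(-84)*60 = 84*60 = 5040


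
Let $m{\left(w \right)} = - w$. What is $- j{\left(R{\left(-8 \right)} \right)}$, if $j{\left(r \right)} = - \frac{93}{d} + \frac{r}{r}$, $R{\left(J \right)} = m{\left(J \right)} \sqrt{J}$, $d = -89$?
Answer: $- \frac{182}{89} \approx -2.0449$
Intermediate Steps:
$R{\left(J \right)} = - J^{\frac{3}{2}}$ ($R{\left(J \right)} = - J \sqrt{J} = - J^{\frac{3}{2}}$)
$j{\left(r \right)} = \frac{182}{89}$ ($j{\left(r \right)} = - \frac{93}{-89} + \frac{r}{r} = \left(-93\right) \left(- \frac{1}{89}\right) + 1 = \frac{93}{89} + 1 = \frac{182}{89}$)
$- j{\left(R{\left(-8 \right)} \right)} = \left(-1\right) \frac{182}{89} = - \frac{182}{89}$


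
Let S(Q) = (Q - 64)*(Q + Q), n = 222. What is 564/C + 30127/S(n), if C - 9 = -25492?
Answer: 728160613/1787683416 ≈ 0.40732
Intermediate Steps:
C = -25483 (C = 9 - 25492 = -25483)
S(Q) = 2*Q*(-64 + Q) (S(Q) = (-64 + Q)*(2*Q) = 2*Q*(-64 + Q))
564/C + 30127/S(n) = 564/(-25483) + 30127/((2*222*(-64 + 222))) = 564*(-1/25483) + 30127/((2*222*158)) = -564/25483 + 30127/70152 = 728160613/1787683416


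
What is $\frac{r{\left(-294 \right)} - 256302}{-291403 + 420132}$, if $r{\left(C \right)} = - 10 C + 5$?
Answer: $- \frac{253357}{128729} \approx -1.9681$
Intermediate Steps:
$r{\left(C \right)} = 5 - 10 C$
$\frac{r{\left(-294 \right)} - 256302}{-291403 + 420132} = \frac{\left(5 - -2940\right) - 256302}{-291403 + 420132} = \frac{\left(5 + 2940\right) - 256302}{128729} = \left(2945 - 256302\right) \frac{1}{128729} = \left(-253357\right) \frac{1}{128729} = - \frac{253357}{128729}$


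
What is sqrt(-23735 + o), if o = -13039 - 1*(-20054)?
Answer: 4*I*sqrt(1045) ≈ 129.31*I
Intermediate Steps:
o = 7015 (o = -13039 + 20054 = 7015)
sqrt(-23735 + o) = sqrt(-23735 + 7015) = sqrt(-16720) = 4*I*sqrt(1045)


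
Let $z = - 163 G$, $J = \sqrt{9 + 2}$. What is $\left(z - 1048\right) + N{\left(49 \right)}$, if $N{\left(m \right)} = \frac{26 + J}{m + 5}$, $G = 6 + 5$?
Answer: $- \frac{76694}{27} + \frac{\sqrt{11}}{54} \approx -2840.5$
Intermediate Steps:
$G = 11$
$J = \sqrt{11} \approx 3.3166$
$z = -1793$ ($z = \left(-163\right) 11 = -1793$)
$N{\left(m \right)} = \frac{26 + \sqrt{11}}{5 + m}$ ($N{\left(m \right)} = \frac{26 + \sqrt{11}}{m + 5} = \frac{26 + \sqrt{11}}{5 + m}$)
$\left(z - 1048\right) + N{\left(49 \right)} = \left(-1793 - 1048\right) + \frac{26 + \sqrt{11}}{5 + 49} = -2841 + \frac{26 + \sqrt{11}}{54} = -2841 + \left(\frac{13}{27} + \frac{\sqrt{11}}{54}\right) = - \frac{76694}{27} + \frac{\sqrt{11}}{54}$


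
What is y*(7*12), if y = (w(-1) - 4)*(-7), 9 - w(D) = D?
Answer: -3528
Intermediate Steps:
w(D) = 9 - D
y = -42 (y = ((9 - 1*(-1)) - 4)*(-7) = ((9 + 1) - 4)*(-7) = (10 - 4)*(-7) = 6*(-7) = -42)
y*(7*12) = -294*12 = -42*84 = -3528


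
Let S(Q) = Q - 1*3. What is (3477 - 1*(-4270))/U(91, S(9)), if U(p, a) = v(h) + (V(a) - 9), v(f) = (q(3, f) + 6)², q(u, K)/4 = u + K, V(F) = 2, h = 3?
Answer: 7747/893 ≈ 8.6752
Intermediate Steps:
q(u, K) = 4*K + 4*u (q(u, K) = 4*(u + K) = 4*(K + u) = 4*K + 4*u)
v(f) = (18 + 4*f)² (v(f) = ((4*f + 4*3) + 6)² = ((4*f + 12) + 6)² = ((12 + 4*f) + 6)² = (18 + 4*f)²)
S(Q) = -3 + Q (S(Q) = Q - 3 = -3 + Q)
U(p, a) = 893 (U(p, a) = 4*(9 + 2*3)² + (2 - 9) = 4*(9 + 6)² - 7 = 4*15² - 7 = 4*225 - 7 = 900 - 7 = 893)
(3477 - 1*(-4270))/U(91, S(9)) = (3477 - 1*(-4270))/893 = (3477 + 4270)*(1/893) = 7747*(1/893) = 7747/893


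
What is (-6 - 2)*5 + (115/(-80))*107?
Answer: -3101/16 ≈ -193.81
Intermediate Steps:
(-6 - 2)*5 + (115/(-80))*107 = -8*5 + (115*(-1/80))*107 = -40 - 23/16*107 = -40 - 2461/16 = -3101/16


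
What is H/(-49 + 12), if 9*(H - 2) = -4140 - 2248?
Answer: 6370/333 ≈ 19.129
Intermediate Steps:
H = -6370/9 (H = 2 + (-4140 - 2248)/9 = 2 + (1/9)*(-6388) = 2 - 6388/9 = -6370/9 ≈ -707.78)
H/(-49 + 12) = -6370/(9*(-49 + 12)) = -6370/9/(-37) = -6370/9*(-1/37) = 6370/333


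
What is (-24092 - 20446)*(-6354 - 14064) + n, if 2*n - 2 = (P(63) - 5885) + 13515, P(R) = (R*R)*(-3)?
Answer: 1818749493/2 ≈ 9.0937e+8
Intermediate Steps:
P(R) = -3*R² (P(R) = R²*(-3) = -3*R²)
n = -4275/2 (n = 1 + ((-3*63² - 5885) + 13515)/2 = 1 + ((-3*3969 - 5885) + 13515)/2 = 1 + ((-11907 - 5885) + 13515)/2 = 1 + (-17792 + 13515)/2 = 1 + (½)*(-4277) = 1 - 4277/2 = -4275/2 ≈ -2137.5)
(-24092 - 20446)*(-6354 - 14064) + n = (-24092 - 20446)*(-6354 - 14064) - 4275/2 = -44538*(-20418) - 4275/2 = 909376884 - 4275/2 = 1818749493/2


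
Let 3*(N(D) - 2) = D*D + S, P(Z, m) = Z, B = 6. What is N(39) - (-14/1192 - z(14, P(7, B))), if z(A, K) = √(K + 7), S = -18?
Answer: 299795/596 + √14 ≈ 506.75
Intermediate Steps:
z(A, K) = √(7 + K)
N(D) = -4 + D²/3 (N(D) = 2 + (D*D - 18)/3 = 2 + (D² - 18)/3 = 2 + (-18 + D²)/3 = 2 + (-6 + D²/3) = -4 + D²/3)
N(39) - (-14/1192 - z(14, P(7, B))) = (-4 + (⅓)*39²) - (-14/1192 - √(7 + 7)) = (-4 + (⅓)*1521) - (-14*1/1192 - √14) = (-4 + 507) - (-7/596 - √14) = 503 + (7/596 + √14) = 299795/596 + √14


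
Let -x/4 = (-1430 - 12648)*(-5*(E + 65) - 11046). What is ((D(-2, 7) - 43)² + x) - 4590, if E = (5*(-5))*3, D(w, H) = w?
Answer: -619209317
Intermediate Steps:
E = -75 (E = -25*3 = -75)
x = -619206752 (x = -4*(-1430 - 12648)*(-5*(-75 + 65) - 11046) = -(-56312)*(-5*(-10) - 11046) = -(-56312)*(50 - 11046) = -(-56312)*(-10996) = -4*154801688 = -619206752)
((D(-2, 7) - 43)² + x) - 4590 = ((-2 - 43)² - 619206752) - 4590 = ((-45)² - 619206752) - 4590 = (2025 - 619206752) - 4590 = -619204727 - 4590 = -619209317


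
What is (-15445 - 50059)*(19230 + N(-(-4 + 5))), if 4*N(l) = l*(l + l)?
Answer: -1259674672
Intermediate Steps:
N(l) = l²/2 (N(l) = (l*(l + l))/4 = (l*(2*l))/4 = (2*l²)/4 = l²/2)
(-15445 - 50059)*(19230 + N(-(-4 + 5))) = (-15445 - 50059)*(19230 + (-(-4 + 5))²/2) = -65504*(19230 + (-1*1)²/2) = -65504*(19230 + (½)*(-1)²) = -65504*(19230 + (½)*1) = -65504*(19230 + ½) = -65504*38461/2 = -1259674672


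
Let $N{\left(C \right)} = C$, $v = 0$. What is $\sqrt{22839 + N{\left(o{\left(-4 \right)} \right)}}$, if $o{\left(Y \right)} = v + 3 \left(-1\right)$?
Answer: $2 \sqrt{5709} \approx 151.12$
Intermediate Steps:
$o{\left(Y \right)} = -3$ ($o{\left(Y \right)} = 0 + 3 \left(-1\right) = 0 - 3 = -3$)
$\sqrt{22839 + N{\left(o{\left(-4 \right)} \right)}} = \sqrt{22839 - 3} = \sqrt{22836} = 2 \sqrt{5709}$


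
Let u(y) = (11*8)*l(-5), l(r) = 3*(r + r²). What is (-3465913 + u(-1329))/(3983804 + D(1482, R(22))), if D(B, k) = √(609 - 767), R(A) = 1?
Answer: -6893241793966/7935347155287 + 3460633*I*√158/15870694310574 ≈ -0.86868 + 2.7409e-6*I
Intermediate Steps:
l(r) = 3*r + 3*r²
D(B, k) = I*√158 (D(B, k) = √(-158) = I*√158)
u(y) = 5280 (u(y) = (11*8)*(3*(-5)*(1 - 5)) = 88*(3*(-5)*(-4)) = 88*60 = 5280)
(-3465913 + u(-1329))/(3983804 + D(1482, R(22))) = (-3465913 + 5280)/(3983804 + I*√158) = -3460633/(3983804 + I*√158)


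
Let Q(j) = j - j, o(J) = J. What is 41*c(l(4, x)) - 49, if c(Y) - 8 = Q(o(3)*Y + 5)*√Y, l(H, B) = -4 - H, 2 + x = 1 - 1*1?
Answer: 279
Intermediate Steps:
x = -2 (x = -2 + (1 - 1*1) = -2 + (1 - 1) = -2 + 0 = -2)
Q(j) = 0
c(Y) = 8 (c(Y) = 8 + 0*√Y = 8 + 0 = 8)
41*c(l(4, x)) - 49 = 41*8 - 49 = 328 - 49 = 279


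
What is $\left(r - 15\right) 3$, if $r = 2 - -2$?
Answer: $-33$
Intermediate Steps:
$r = 4$ ($r = 2 + 2 = 4$)
$\left(r - 15\right) 3 = \left(4 - 15\right) 3 = \left(-11\right) 3 = -33$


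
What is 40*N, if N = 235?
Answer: 9400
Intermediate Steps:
40*N = 40*235 = 9400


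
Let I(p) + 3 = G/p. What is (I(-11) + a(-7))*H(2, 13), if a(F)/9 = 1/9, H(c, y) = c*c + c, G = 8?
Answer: -180/11 ≈ -16.364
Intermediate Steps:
I(p) = -3 + 8/p
H(c, y) = c + c² (H(c, y) = c² + c = c + c²)
a(F) = 1 (a(F) = 9/9 = 9*(⅑) = 1)
(I(-11) + a(-7))*H(2, 13) = ((-3 + 8/(-11)) + 1)*(2*(1 + 2)) = ((-3 + 8*(-1/11)) + 1)*(2*3) = ((-3 - 8/11) + 1)*6 = (-41/11 + 1)*6 = -30/11*6 = -180/11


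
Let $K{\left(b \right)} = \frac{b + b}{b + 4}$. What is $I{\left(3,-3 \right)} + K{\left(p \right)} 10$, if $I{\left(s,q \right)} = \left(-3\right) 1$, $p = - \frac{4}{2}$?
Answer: $-23$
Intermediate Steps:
$p = -2$ ($p = \left(-4\right) \frac{1}{2} = -2$)
$K{\left(b \right)} = \frac{2 b}{4 + b}$
$I{\left(s,q \right)} = -3$
$I{\left(3,-3 \right)} + K{\left(p \right)} 10 = -3 + 2 \left(-2\right) \frac{1}{4 - 2} \cdot 10 = -3 + 2 \left(-2\right) \frac{1}{2} \cdot 10 = -3 - 20 = -23$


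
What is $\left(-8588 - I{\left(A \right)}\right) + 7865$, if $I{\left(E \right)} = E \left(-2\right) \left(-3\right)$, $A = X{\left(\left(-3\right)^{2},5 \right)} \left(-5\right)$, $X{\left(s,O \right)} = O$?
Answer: $-573$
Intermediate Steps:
$A = -25$ ($A = 5 \left(-5\right) = -25$)
$I{\left(E \right)} = 6 E$ ($I{\left(E \right)} = - 2 E \left(-3\right) = 6 E$)
$\left(-8588 - I{\left(A \right)}\right) + 7865 = \left(-8588 - 6 \left(-25\right)\right) + 7865 = \left(-8588 - -150\right) + 7865 = \left(-8588 + 150\right) + 7865 = -8438 + 7865 = -573$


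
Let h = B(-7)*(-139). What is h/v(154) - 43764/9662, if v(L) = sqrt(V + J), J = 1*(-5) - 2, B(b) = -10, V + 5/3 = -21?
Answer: -21882/4831 - 1390*I*sqrt(267)/89 ≈ -4.5295 - 255.2*I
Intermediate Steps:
V = -68/3 (V = -5/3 - 21 = -68/3 ≈ -22.667)
J = -7 (J = -5 - 2 = -7)
h = 1390 (h = -10*(-139) = 1390)
v(L) = I*sqrt(267)/3 (v(L) = sqrt(-68/3 - 7) = sqrt(-89/3) = I*sqrt(267)/3)
h/v(154) - 43764/9662 = 1390/((I*sqrt(267)/3)) - 43764/9662 = 1390*(-I*sqrt(267)/89) - 43764*1/9662 = -1390*I*sqrt(267)/89 - 21882/4831 = -21882/4831 - 1390*I*sqrt(267)/89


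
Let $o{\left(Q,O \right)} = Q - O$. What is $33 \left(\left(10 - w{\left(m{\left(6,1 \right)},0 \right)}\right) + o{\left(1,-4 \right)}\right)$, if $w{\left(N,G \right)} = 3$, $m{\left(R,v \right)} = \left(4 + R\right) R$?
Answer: $396$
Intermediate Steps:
$m{\left(R,v \right)} = R \left(4 + R\right)$
$33 \left(\left(10 - w{\left(m{\left(6,1 \right)},0 \right)}\right) + o{\left(1,-4 \right)}\right) = 33 \left(\left(10 - 3\right) + \left(1 - -4\right)\right) = 33 \left(\left(10 - 3\right) + \left(1 + 4\right)\right) = 33 \left(7 + 5\right) = 33 \cdot 12 = 396$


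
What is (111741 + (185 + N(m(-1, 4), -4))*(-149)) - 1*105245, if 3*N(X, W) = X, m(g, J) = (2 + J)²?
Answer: -22857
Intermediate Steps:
N(X, W) = X/3
(111741 + (185 + N(m(-1, 4), -4))*(-149)) - 1*105245 = (111741 + (185 + (2 + 4)²/3)*(-149)) - 1*105245 = (111741 + (185 + (⅓)*6²)*(-149)) - 105245 = (111741 + (185 + (⅓)*36)*(-149)) - 105245 = (111741 + (185 + 12)*(-149)) - 105245 = (111741 + 197*(-149)) - 105245 = (111741 - 29353) - 105245 = 82388 - 105245 = -22857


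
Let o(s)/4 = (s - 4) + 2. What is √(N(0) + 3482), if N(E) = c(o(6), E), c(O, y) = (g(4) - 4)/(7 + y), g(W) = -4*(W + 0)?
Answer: 3*√18942/7 ≈ 58.984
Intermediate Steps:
o(s) = -8 + 4*s (o(s) = 4*((s - 4) + 2) = 4*((-4 + s) + 2) = 4*(-2 + s) = -8 + 4*s)
g(W) = -4*W
c(O, y) = -20/(7 + y) (c(O, y) = (-4*4 - 4)/(7 + y) = (-16 - 4)/(7 + y) = -20/(7 + y))
N(E) = -20/(7 + E)
√(N(0) + 3482) = √(-20/(7 + 0) + 3482) = √(-20/7 + 3482) = √(24354/7) = 3*√18942/7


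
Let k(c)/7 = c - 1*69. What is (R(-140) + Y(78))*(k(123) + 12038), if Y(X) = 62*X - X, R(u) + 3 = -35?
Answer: 58603520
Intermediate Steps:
k(c) = -483 + 7*c (k(c) = 7*(c - 1*69) = 7*(c - 69) = 7*(-69 + c) = -483 + 7*c)
R(u) = -38 (R(u) = -3 - 35 = -38)
Y(X) = 61*X
(R(-140) + Y(78))*(k(123) + 12038) = (-38 + 61*78)*((-483 + 7*123) + 12038) = (-38 + 4758)*((-483 + 861) + 12038) = 4720*(378 + 12038) = 4720*12416 = 58603520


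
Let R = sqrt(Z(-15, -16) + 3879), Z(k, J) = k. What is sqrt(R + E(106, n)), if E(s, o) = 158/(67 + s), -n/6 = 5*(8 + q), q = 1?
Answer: sqrt(27334 + 59858*sqrt(966))/173 ≈ 7.9419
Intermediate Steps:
n = -270 (n = -30*(8 + 1) = -30*9 = -6*45 = -270)
R = 2*sqrt(966) (R = sqrt(-15 + 3879) = sqrt(3864) = 2*sqrt(966) ≈ 62.161)
sqrt(R + E(106, n)) = sqrt(2*sqrt(966) + 158/(67 + 106)) = sqrt(2*sqrt(966) + 158/173) = sqrt(158/173 + 2*sqrt(966))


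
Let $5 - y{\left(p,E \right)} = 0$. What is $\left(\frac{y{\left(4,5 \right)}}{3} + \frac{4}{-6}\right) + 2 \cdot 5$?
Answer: $11$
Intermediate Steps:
$y{\left(p,E \right)} = 5$ ($y{\left(p,E \right)} = 5 - 0 = 5 + 0 = 5$)
$\left(\frac{y{\left(4,5 \right)}}{3} + \frac{4}{-6}\right) + 2 \cdot 5 = \left(\frac{5}{3} + \frac{4}{-6}\right) + 2 \cdot 5 = \left(5 \cdot \frac{1}{3} + 4 \left(- \frac{1}{6}\right)\right) + 10 = \left(\frac{5}{3} - \frac{2}{3}\right) + 10 = 1 + 10 = 11$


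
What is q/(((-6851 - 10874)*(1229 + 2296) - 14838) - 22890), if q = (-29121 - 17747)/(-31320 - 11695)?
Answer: -46868/2689226954295 ≈ -1.7428e-8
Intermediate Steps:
q = 46868/43015 (q = -46868/(-43015) = -46868*(-1/43015) = 46868/43015 ≈ 1.0896)
q/(((-6851 - 10874)*(1229 + 2296) - 14838) - 22890) = 46868/(43015*(((-6851 - 10874)*(1229 + 2296) - 14838) - 22890)) = 46868/(43015*((-17725*3525 - 14838) - 22890)) = 46868/(43015*((-62480625 - 14838) - 22890)) = 46868/(43015*(-62495463 - 22890)) = (46868/43015)/(-62518353) = (46868/43015)*(-1/62518353) = -46868/2689226954295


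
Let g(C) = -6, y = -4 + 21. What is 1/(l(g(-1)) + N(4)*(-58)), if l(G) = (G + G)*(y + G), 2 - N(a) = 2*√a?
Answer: -1/16 ≈ -0.062500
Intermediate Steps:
y = 17
N(a) = 2 - 2*√a
l(G) = 2*G*(17 + G) (l(G) = (G + G)*(17 + G) = (2*G)*(17 + G) = 2*G*(17 + G))
1/(l(g(-1)) + N(4)*(-58)) = 1/(2*(-6)*(17 - 6) + (2 - 2*√4)*(-58)) = 1/(2*(-6)*11 + (2 - 2*2)*(-58)) = 1/(-132 + (2 - 4)*(-58)) = 1/(-132 - 2*(-58)) = 1/(-132 + 116) = 1/(-16) = -1/16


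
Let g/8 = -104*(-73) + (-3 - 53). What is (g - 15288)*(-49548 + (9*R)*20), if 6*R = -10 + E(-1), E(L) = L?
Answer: -2244510000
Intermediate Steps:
R = -11/6 (R = (-10 - 1)/6 = (1/6)*(-11) = -11/6 ≈ -1.8333)
g = 60288 (g = 8*(-104*(-73) + (-3 - 53)) = 8*(7592 - 56) = 8*7536 = 60288)
(g - 15288)*(-49548 + (9*R)*20) = (60288 - 15288)*(-49548 + (9*(-11/6))*20) = 45000*(-49548 - 33/2*20) = 45000*(-49548 - 330) = 45000*(-49878) = -2244510000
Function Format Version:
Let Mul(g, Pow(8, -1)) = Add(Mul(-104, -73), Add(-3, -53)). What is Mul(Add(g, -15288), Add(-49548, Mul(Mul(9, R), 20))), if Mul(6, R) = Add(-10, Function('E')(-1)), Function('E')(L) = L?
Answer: -2244510000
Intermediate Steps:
R = Rational(-11, 6) (R = Mul(Rational(1, 6), Add(-10, -1)) = Mul(Rational(1, 6), -11) = Rational(-11, 6) ≈ -1.8333)
g = 60288 (g = Mul(8, Add(Mul(-104, -73), Add(-3, -53))) = Mul(8, Add(7592, -56)) = Mul(8, 7536) = 60288)
Mul(Add(g, -15288), Add(-49548, Mul(Mul(9, R), 20))) = Mul(Add(60288, -15288), Add(-49548, Mul(Mul(9, Rational(-11, 6)), 20))) = Mul(45000, Add(-49548, Mul(Rational(-33, 2), 20))) = Mul(45000, Add(-49548, -330)) = Mul(45000, -49878) = -2244510000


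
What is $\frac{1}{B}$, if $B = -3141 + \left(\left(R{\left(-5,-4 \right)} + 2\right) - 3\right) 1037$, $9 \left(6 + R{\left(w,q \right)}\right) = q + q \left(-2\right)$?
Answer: $- \frac{9}{89452} \approx -0.00010061$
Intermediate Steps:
$R{\left(w,q \right)} = -6 - \frac{q}{9}$ ($R{\left(w,q \right)} = -6 + \frac{q + q \left(-2\right)}{9} = -6 + \frac{q - 2 q}{9} = -6 + \frac{\left(-1\right) q}{9} = -6 - \frac{q}{9}$)
$B = - \frac{89452}{9}$ ($B = -3141 + \left(\left(\left(-6 - - \frac{4}{9}\right) + 2\right) - 3\right) 1037 = -3141 + \left(\left(\left(-6 + \frac{4}{9}\right) + 2\right) - 3\right) 1037 = -3141 + \left(\left(- \frac{50}{9} + 2\right) - 3\right) 1037 = -3141 + \left(- \frac{32}{9} - 3\right) 1037 = -3141 - \frac{61183}{9} = - \frac{89452}{9} \approx -9939.1$)
$\frac{1}{B} = \frac{1}{- \frac{89452}{9}} = - \frac{9}{89452}$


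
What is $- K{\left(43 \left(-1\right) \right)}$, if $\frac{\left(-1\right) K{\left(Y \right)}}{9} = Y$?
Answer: $-387$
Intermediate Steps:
$K{\left(Y \right)} = - 9 Y$
$- K{\left(43 \left(-1\right) \right)} = - \left(-9\right) 43 \left(-1\right) = - \left(-9\right) \left(-43\right) = \left(-1\right) 387 = -387$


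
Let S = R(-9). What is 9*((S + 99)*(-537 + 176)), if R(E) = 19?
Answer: -383382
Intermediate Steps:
S = 19
9*((S + 99)*(-537 + 176)) = 9*((19 + 99)*(-537 + 176)) = 9*(118*(-361)) = 9*(-42598) = -383382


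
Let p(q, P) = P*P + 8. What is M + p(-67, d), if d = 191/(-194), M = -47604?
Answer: -1791286575/37636 ≈ -47595.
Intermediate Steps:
d = -191/194 (d = 191*(-1/194) = -191/194 ≈ -0.98454)
p(q, P) = 8 + P² (p(q, P) = P² + 8 = 8 + P²)
M + p(-67, d) = -47604 + (8 + (-191/194)²) = -47604 + (8 + 36481/37636) = -47604 + 337569/37636 = -1791286575/37636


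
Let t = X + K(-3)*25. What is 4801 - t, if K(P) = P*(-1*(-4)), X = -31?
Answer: 5132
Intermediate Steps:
K(P) = 4*P (K(P) = P*4 = 4*P)
t = -331 (t = -31 + (4*(-3))*25 = -31 - 12*25 = -31 - 300 = -331)
4801 - t = 4801 - 1*(-331) = 4801 + 331 = 5132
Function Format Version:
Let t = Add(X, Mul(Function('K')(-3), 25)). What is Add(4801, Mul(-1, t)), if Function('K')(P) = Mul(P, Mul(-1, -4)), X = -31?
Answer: 5132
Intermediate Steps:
Function('K')(P) = Mul(4, P) (Function('K')(P) = Mul(P, 4) = Mul(4, P))
t = -331 (t = Add(-31, Mul(Mul(4, -3), 25)) = Add(-31, Mul(-12, 25)) = Add(-31, -300) = -331)
Add(4801, Mul(-1, t)) = Add(4801, Mul(-1, -331)) = Add(4801, 331) = 5132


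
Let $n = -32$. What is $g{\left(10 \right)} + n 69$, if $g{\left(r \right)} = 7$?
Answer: $-2201$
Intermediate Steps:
$g{\left(10 \right)} + n 69 = 7 - 2208 = -2201$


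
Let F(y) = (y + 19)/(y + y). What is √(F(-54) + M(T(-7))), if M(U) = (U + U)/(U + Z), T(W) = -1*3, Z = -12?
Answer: √5865/90 ≈ 0.85093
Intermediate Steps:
T(W) = -3
M(U) = 2*U/(-12 + U) (M(U) = (U + U)/(U - 12) = (2*U)/(-12 + U) = 2*U/(-12 + U))
F(y) = (19 + y)/(2*y) (F(y) = (19 + y)/((2*y)) = (19 + y)*(1/(2*y)) = (19 + y)/(2*y))
√(F(-54) + M(T(-7))) = √((½)*(19 - 54)/(-54) + 2*(-3)/(-12 - 3)) = √((½)*(-1/54)*(-35) + 2*(-3)/(-15)) = √(35/108 + 2*(-3)*(-1/15)) = √(35/108 + ⅖) = √(391/540) = √5865/90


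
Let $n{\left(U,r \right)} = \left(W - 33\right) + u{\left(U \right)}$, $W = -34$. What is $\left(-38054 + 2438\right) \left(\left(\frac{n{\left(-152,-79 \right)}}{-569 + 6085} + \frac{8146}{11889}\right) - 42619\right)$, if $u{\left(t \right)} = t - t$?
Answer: $\frac{1185036803042392}{780711} \approx 1.5179 \cdot 10^{9}$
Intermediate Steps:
$u{\left(t \right)} = 0$
$n{\left(U,r \right)} = -67$ ($n{\left(U,r \right)} = \left(-34 - 33\right) + 0 = -67 + 0 = -67$)
$\left(-38054 + 2438\right) \left(\left(\frac{n{\left(-152,-79 \right)}}{-569 + 6085} + \frac{8146}{11889}\right) - 42619\right) = \left(-38054 + 2438\right) \left(\left(- \frac{67}{-569 + 6085} + \frac{8146}{11889}\right) - 42619\right) = - 35616 \left(\left(- \frac{67}{5516} + 8146 \cdot \frac{1}{11889}\right) - 42619\right) = - 35616 \left(\left(\left(-67\right) \frac{1}{5516} + \frac{8146}{11889}\right) - 42619\right) = - 35616 \left(\left(- \frac{67}{5516} + \frac{8146}{11889}\right) - 42619\right) = - 35616 \left(\frac{44136773}{65579724} - 42619\right) = \left(-35616\right) \left(- \frac{2794898120383}{65579724}\right) = \frac{1185036803042392}{780711}$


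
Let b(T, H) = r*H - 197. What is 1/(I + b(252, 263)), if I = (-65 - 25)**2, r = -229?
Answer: -1/52324 ≈ -1.9112e-5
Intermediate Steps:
b(T, H) = -197 - 229*H (b(T, H) = -229*H - 197 = -197 - 229*H)
I = 8100 (I = (-90)**2 = 8100)
1/(I + b(252, 263)) = 1/(8100 + (-197 - 229*263)) = 1/(8100 + (-197 - 60227)) = 1/(8100 - 60424) = 1/(-52324) = -1/52324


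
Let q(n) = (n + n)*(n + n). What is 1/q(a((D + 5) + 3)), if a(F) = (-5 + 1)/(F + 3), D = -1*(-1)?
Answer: 9/4 ≈ 2.2500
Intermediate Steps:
D = 1
a(F) = -4/(3 + F)
q(n) = 4*n² (q(n) = (2*n)*(2*n) = 4*n²)
1/q(a((D + 5) + 3)) = 1/(4*(-4/(3 + ((1 + 5) + 3)))²) = 1/(4*(-4/(3 + (6 + 3)))²) = 1/(4*(-4/(3 + 9))²) = 1/(4*(-4/12)²) = 1/(4*(-4*1/12)²) = 1/(4*(-⅓)²) = 1/(4*(⅑)) = 1/(4/9) = 9/4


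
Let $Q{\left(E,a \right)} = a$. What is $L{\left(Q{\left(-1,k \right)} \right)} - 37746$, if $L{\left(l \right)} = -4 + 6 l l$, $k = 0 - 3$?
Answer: $-37696$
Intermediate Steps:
$k = -3$
$L{\left(l \right)} = -4 + 6 l^{2}$
$L{\left(Q{\left(-1,k \right)} \right)} - 37746 = \left(-4 + 6 \left(-3\right)^{2}\right) - 37746 = \left(-4 + 6 \cdot 9\right) - 37746 = \left(-4 + 54\right) - 37746 = 50 - 37746 = -37696$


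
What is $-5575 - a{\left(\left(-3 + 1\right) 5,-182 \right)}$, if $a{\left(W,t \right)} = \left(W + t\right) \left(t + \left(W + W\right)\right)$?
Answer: $-44359$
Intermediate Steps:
$a{\left(W,t \right)} = \left(W + t\right) \left(t + 2 W\right)$
$-5575 - a{\left(\left(-3 + 1\right) 5,-182 \right)} = -5575 - \left(\left(-182\right)^{2} + 2 \left(\left(-3 + 1\right) 5\right)^{2} + 3 \left(-3 + 1\right) 5 \left(-182\right)\right) = -5575 - \left(33124 + 2 \left(\left(-2\right) 5\right)^{2} + 3 \left(\left(-2\right) 5\right) \left(-182\right)\right) = -5575 - \left(33124 + 2 \left(-10\right)^{2} + 3 \left(-10\right) \left(-182\right)\right) = -5575 - \left(33124 + 2 \cdot 100 + 5460\right) = -5575 - \left(33124 + 200 + 5460\right) = -5575 - 38784 = -44359$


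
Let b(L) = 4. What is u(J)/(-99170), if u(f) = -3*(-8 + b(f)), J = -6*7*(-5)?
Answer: -6/49585 ≈ -0.00012100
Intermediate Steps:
J = 210 (J = -42*(-5) = 210)
u(f) = 12 (u(f) = -3*(-8 + 4) = -3*(-4) = 12)
u(J)/(-99170) = 12/(-99170) = 12*(-1/99170) = -6/49585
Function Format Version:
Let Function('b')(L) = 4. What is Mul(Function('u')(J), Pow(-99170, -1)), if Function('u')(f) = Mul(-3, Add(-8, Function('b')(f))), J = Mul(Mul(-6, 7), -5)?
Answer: Rational(-6, 49585) ≈ -0.00012100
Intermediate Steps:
J = 210 (J = Mul(-42, -5) = 210)
Function('u')(f) = 12 (Function('u')(f) = Mul(-3, Add(-8, 4)) = Mul(-3, -4) = 12)
Mul(Function('u')(J), Pow(-99170, -1)) = Mul(12, Pow(-99170, -1)) = Mul(12, Rational(-1, 99170)) = Rational(-6, 49585)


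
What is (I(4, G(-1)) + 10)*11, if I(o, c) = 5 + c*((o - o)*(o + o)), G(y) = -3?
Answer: 165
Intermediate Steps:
I(o, c) = 5 (I(o, c) = 5 + c*(0*(2*o)) = 5 + c*0 = 5 + 0 = 5)
(I(4, G(-1)) + 10)*11 = (5 + 10)*11 = 15*11 = 165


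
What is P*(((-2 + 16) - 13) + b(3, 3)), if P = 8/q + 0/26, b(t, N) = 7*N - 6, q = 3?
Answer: 128/3 ≈ 42.667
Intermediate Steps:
b(t, N) = -6 + 7*N
P = 8/3 (P = 8/3 + 0/26 = 8*(⅓) + 0*(1/26) = 8/3 + 0 = 8/3 ≈ 2.6667)
P*(((-2 + 16) - 13) + b(3, 3)) = 8*(((-2 + 16) - 13) + (-6 + 7*3))/3 = 8*((14 - 13) + (-6 + 21))/3 = 8*(1 + 15)/3 = (8/3)*16 = 128/3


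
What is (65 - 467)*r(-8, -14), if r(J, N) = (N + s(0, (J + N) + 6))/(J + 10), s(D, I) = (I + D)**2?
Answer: -48642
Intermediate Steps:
s(D, I) = (D + I)**2
r(J, N) = (N + (6 + J + N)**2)/(10 + J) (r(J, N) = (N + (0 + ((J + N) + 6))**2)/(J + 10) = (N + (0 + (6 + J + N))**2)/(10 + J) = (N + (6 + J + N)**2)/(10 + J))
(65 - 467)*r(-8, -14) = (65 - 467)*((-14 + (6 - 8 - 14)**2)/(10 - 8)) = -402*(-14 + (-16)**2)/2 = -201*(-14 + 256) = -201*242 = -402*121 = -48642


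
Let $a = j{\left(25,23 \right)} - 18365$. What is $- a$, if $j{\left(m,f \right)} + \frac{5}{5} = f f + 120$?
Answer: $17717$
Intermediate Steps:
$j{\left(m,f \right)} = 119 + f^{2}$ ($j{\left(m,f \right)} = -1 + \left(f f + 120\right) = -1 + \left(f^{2} + 120\right) = -1 + \left(120 + f^{2}\right) = 119 + f^{2}$)
$a = -17717$ ($a = \left(119 + 23^{2}\right) - 18365 = \left(119 + 529\right) - 18365 = 648 - 18365 = -17717$)
$- a = \left(-1\right) \left(-17717\right) = 17717$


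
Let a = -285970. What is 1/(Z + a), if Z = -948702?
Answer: -1/1234672 ≈ -8.0993e-7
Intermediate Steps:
1/(Z + a) = 1/(-948702 - 285970) = 1/(-1234672) = -1/1234672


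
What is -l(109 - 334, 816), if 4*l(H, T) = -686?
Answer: 343/2 ≈ 171.50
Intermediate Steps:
l(H, T) = -343/2 (l(H, T) = (1/4)*(-686) = -343/2)
-l(109 - 334, 816) = -1*(-343/2) = 343/2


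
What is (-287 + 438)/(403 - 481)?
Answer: -151/78 ≈ -1.9359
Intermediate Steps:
(-287 + 438)/(403 - 481) = 151/(-78) = 151*(-1/78) = -151/78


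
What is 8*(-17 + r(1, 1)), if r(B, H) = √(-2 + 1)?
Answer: -136 + 8*I ≈ -136.0 + 8.0*I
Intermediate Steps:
r(B, H) = I (r(B, H) = √(-1) = I)
8*(-17 + r(1, 1)) = 8*(-17 + I) = -136 + 8*I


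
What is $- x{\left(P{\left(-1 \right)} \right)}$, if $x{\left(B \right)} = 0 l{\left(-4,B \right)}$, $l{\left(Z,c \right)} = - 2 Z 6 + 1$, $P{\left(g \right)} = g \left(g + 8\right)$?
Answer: $0$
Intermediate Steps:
$P{\left(g \right)} = g \left(8 + g\right)$
$l{\left(Z,c \right)} = 1 - 12 Z$ ($l{\left(Z,c \right)} = - 12 Z + 1 = 1 - 12 Z$)
$x{\left(B \right)} = 0$ ($x{\left(B \right)} = 0 \left(1 - -48\right) = 0 \left(1 + 48\right) = 0 \cdot 49 = 0$)
$- x{\left(P{\left(-1 \right)} \right)} = \left(-1\right) 0 = 0$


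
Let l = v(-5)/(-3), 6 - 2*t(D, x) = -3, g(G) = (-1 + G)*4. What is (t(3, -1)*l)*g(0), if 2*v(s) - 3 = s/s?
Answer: 12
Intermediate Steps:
v(s) = 2 (v(s) = 3/2 + (s/s)/2 = 3/2 + (½)*1 = 3/2 + ½ = 2)
g(G) = -4 + 4*G
t(D, x) = 9/2 (t(D, x) = 3 - ½*(-3) = 3 + 3/2 = 9/2)
l = -⅔ (l = 2/(-3) = 2*(-⅓) = -⅔ ≈ -0.66667)
(t(3, -1)*l)*g(0) = ((9/2)*(-⅔))*(-4 + 4*0) = -3*(-4 + 0) = -3*(-4) = 12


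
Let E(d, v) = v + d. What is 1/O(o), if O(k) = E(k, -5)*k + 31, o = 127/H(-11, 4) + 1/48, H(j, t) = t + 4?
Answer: 2304/470473 ≈ 0.0048972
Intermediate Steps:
E(d, v) = d + v
H(j, t) = 4 + t
o = 763/48 (o = 127/(4 + 4) + 1/48 = 127/8 + 1*(1/48) = 127*(1/8) + 1/48 = 127/8 + 1/48 = 763/48 ≈ 15.896)
O(k) = 31 + k*(-5 + k) (O(k) = (k - 5)*k + 31 = (-5 + k)*k + 31 = k*(-5 + k) + 31 = 31 + k*(-5 + k))
1/O(o) = 1/(31 + 763*(-5 + 763/48)/48) = 1/(31 + (763/48)*(523/48)) = 1/(31 + 399049/2304) = 1/(470473/2304) = 2304/470473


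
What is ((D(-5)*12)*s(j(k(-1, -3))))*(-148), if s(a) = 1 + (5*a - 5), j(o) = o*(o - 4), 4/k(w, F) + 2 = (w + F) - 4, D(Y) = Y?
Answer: 42624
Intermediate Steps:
k(w, F) = 4/(-6 + F + w) (k(w, F) = 4/(-2 + ((w + F) - 4)) = 4/(-2 + ((F + w) - 4)) = 4/(-2 + (-4 + F + w)) = 4/(-6 + F + w))
j(o) = o*(-4 + o)
s(a) = -4 + 5*a (s(a) = 1 + (-5 + 5*a) = -4 + 5*a)
((D(-5)*12)*s(j(k(-1, -3))))*(-148) = ((-5*12)*(-4 + 5*((4/(-6 - 3 - 1))*(-4 + 4/(-6 - 3 - 1)))))*(-148) = -60*(-4 + 5*((4/(-10))*(-4 + 4/(-10))))*(-148) = -60*(-4 + 5*((4*(-⅒))*(-4 + 4*(-⅒))))*(-148) = -60*(-4 + 5*(-2*(-4 - ⅖)/5))*(-148) = -60*(-4 + 5*(-⅖*(-22/5)))*(-148) = -60*(-4 + 5*(44/25))*(-148) = -60*(-4 + 44/5)*(-148) = -60*24/5*(-148) = -288*(-148) = 42624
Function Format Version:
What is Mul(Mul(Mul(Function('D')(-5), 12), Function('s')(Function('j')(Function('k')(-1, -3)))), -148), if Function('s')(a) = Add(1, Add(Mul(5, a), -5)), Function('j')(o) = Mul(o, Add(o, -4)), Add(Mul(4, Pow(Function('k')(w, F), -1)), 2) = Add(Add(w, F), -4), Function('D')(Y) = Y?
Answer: 42624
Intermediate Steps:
Function('k')(w, F) = Mul(4, Pow(Add(-6, F, w), -1)) (Function('k')(w, F) = Mul(4, Pow(Add(-2, Add(Add(w, F), -4)), -1)) = Mul(4, Pow(Add(-2, Add(Add(F, w), -4)), -1)) = Mul(4, Pow(Add(-2, Add(-4, F, w)), -1)) = Mul(4, Pow(Add(-6, F, w), -1)))
Function('j')(o) = Mul(o, Add(-4, o))
Function('s')(a) = Add(-4, Mul(5, a)) (Function('s')(a) = Add(1, Add(-5, Mul(5, a))) = Add(-4, Mul(5, a)))
Mul(Mul(Mul(Function('D')(-5), 12), Function('s')(Function('j')(Function('k')(-1, -3)))), -148) = Mul(Mul(Mul(-5, 12), Add(-4, Mul(5, Mul(Mul(4, Pow(Add(-6, -3, -1), -1)), Add(-4, Mul(4, Pow(Add(-6, -3, -1), -1))))))), -148) = Mul(Mul(-60, Add(-4, Mul(5, Mul(Mul(4, Pow(-10, -1)), Add(-4, Mul(4, Pow(-10, -1))))))), -148) = Mul(Mul(-60, Add(-4, Mul(5, Mul(Mul(4, Rational(-1, 10)), Add(-4, Mul(4, Rational(-1, 10))))))), -148) = Mul(Mul(-60, Add(-4, Mul(5, Mul(Rational(-2, 5), Add(-4, Rational(-2, 5)))))), -148) = Mul(Mul(-60, Add(-4, Mul(5, Mul(Rational(-2, 5), Rational(-22, 5))))), -148) = Mul(Mul(-60, Add(-4, Mul(5, Rational(44, 25)))), -148) = Mul(Mul(-60, Add(-4, Rational(44, 5))), -148) = Mul(Mul(-60, Rational(24, 5)), -148) = Mul(-288, -148) = 42624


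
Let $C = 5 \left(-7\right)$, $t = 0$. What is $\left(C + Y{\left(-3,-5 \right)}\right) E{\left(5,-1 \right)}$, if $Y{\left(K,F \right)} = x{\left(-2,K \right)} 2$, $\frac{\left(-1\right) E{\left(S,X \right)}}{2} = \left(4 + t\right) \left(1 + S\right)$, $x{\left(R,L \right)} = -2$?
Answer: $1872$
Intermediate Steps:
$E{\left(S,X \right)} = -8 - 8 S$ ($E{\left(S,X \right)} = - 2 \left(4 + 0\right) \left(1 + S\right) = - 2 \cdot 4 \left(1 + S\right) = - 2 \left(4 + 4 S\right) = -8 - 8 S$)
$Y{\left(K,F \right)} = -4$ ($Y{\left(K,F \right)} = \left(-2\right) 2 = -4$)
$C = -35$
$\left(C + Y{\left(-3,-5 \right)}\right) E{\left(5,-1 \right)} = \left(-35 - 4\right) \left(-8 - 40\right) = - 39 \left(-8 - 40\right) = \left(-39\right) \left(-48\right) = 1872$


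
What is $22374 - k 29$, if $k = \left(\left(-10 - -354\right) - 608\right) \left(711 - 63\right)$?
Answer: $4983462$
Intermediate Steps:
$k = -171072$ ($k = \left(\left(-10 + 354\right) - 608\right) 648 = \left(344 - 608\right) 648 = \left(-264\right) 648 = -171072$)
$22374 - k 29 = 22374 - \left(-171072\right) 29 = 22374 - -4961088 = 22374 + 4961088 = 4983462$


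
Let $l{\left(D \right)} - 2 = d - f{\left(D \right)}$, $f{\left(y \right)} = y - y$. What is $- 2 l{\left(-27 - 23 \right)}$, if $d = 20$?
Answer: $-44$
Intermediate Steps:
$f{\left(y \right)} = 0$
$l{\left(D \right)} = 22$ ($l{\left(D \right)} = 2 + \left(20 - 0\right) = 2 + \left(20 + 0\right) = 2 + 20 = 22$)
$- 2 l{\left(-27 - 23 \right)} = \left(-2\right) 22 = -44$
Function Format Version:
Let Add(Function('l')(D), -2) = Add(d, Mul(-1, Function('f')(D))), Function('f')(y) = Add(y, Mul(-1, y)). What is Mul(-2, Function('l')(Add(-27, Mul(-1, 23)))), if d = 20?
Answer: -44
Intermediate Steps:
Function('f')(y) = 0
Function('l')(D) = 22 (Function('l')(D) = Add(2, Add(20, Mul(-1, 0))) = Add(2, Add(20, 0)) = Add(2, 20) = 22)
Mul(-2, Function('l')(Add(-27, Mul(-1, 23)))) = Mul(-2, 22) = -44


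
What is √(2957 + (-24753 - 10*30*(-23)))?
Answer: 28*I*√19 ≈ 122.05*I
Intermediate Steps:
√(2957 + (-24753 - 10*30*(-23))) = √(2957 + (-24753 - 300*(-23))) = √(2957 + (-24753 - 1*(-6900))) = √(2957 + (-24753 + 6900)) = √(2957 - 17853) = √(-14896) = 28*I*√19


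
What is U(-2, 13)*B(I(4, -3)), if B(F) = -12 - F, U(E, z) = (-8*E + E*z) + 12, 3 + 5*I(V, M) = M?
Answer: -108/5 ≈ -21.600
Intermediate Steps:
I(V, M) = -⅗ + M/5
U(E, z) = 12 - 8*E + E*z
U(-2, 13)*B(I(4, -3)) = (12 - 8*(-2) - 2*13)*(-12 - (-⅗ + (⅕)*(-3))) = (12 + 16 - 26)*(-12 - (-⅗ - ⅗)) = 2*(-12 - 1*(-6/5)) = 2*(-12 + 6/5) = 2*(-54/5) = -108/5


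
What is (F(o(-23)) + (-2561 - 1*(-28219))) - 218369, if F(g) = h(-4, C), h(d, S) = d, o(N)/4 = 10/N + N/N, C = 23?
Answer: -192715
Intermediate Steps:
o(N) = 4 + 40/N (o(N) = 4*(10/N + N/N) = 4*(10/N + 1) = 4*(1 + 10/N) = 4 + 40/N)
F(g) = -4
(F(o(-23)) + (-2561 - 1*(-28219))) - 218369 = (-4 + (-2561 - 1*(-28219))) - 218369 = (-4 + (-2561 + 28219)) - 218369 = (-4 + 25658) - 218369 = 25654 - 218369 = -192715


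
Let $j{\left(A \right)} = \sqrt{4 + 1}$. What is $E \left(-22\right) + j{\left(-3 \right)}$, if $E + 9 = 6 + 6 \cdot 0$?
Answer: $66 + \sqrt{5} \approx 68.236$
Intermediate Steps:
$j{\left(A \right)} = \sqrt{5}$
$E = -3$ ($E = -9 + \left(6 + 6 \cdot 0\right) = -9 + \left(6 + 0\right) = -9 + 6 = -3$)
$E \left(-22\right) + j{\left(-3 \right)} = \left(-3\right) \left(-22\right) + \sqrt{5} = 66 + \sqrt{5}$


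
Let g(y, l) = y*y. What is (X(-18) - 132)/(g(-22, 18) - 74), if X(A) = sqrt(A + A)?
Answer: -66/205 + 3*I/205 ≈ -0.32195 + 0.014634*I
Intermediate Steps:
g(y, l) = y**2
X(A) = sqrt(2)*sqrt(A) (X(A) = sqrt(2*A) = sqrt(2)*sqrt(A))
(X(-18) - 132)/(g(-22, 18) - 74) = (sqrt(2)*sqrt(-18) - 132)/((-22)**2 - 74) = (sqrt(2)*(3*I*sqrt(2)) - 132)/(484 - 74) = (6*I - 132)/410 = (-132 + 6*I)*(1/410) = -66/205 + 3*I/205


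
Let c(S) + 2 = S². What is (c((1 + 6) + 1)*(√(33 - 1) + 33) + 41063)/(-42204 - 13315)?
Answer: -43109/55519 - 248*√2/55519 ≈ -0.78279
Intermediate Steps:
c(S) = -2 + S²
(c((1 + 6) + 1)*(√(33 - 1) + 33) + 41063)/(-42204 - 13315) = ((-2 + ((1 + 6) + 1)²)*(√(33 - 1) + 33) + 41063)/(-42204 - 13315) = ((-2 + (7 + 1)²)*(√32 + 33) + 41063)/(-55519) = ((-2 + 8²)*(4*√2 + 33) + 41063)*(-1/55519) = ((-2 + 64)*(33 + 4*√2) + 41063)*(-1/55519) = (62*(33 + 4*√2) + 41063)*(-1/55519) = ((2046 + 248*√2) + 41063)*(-1/55519) = (43109 + 248*√2)*(-1/55519) = -43109/55519 - 248*√2/55519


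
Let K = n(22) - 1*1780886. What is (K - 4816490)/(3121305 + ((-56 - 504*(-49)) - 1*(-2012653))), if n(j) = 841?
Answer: -6596535/5158598 ≈ -1.2787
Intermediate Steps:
K = -1780045 (K = 841 - 1*1780886 = 841 - 1780886 = -1780045)
(K - 4816490)/(3121305 + ((-56 - 504*(-49)) - 1*(-2012653))) = (-1780045 - 4816490)/(3121305 + ((-56 - 504*(-49)) - 1*(-2012653))) = -6596535/(3121305 + ((-56 + 24696) + 2012653)) = -6596535/(3121305 + (24640 + 2012653)) = -6596535/(3121305 + 2037293) = -6596535/5158598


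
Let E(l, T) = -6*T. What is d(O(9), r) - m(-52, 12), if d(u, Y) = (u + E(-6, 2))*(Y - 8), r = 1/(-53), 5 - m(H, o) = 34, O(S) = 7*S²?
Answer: -234338/53 ≈ -4421.5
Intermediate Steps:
m(H, o) = -29 (m(H, o) = 5 - 1*34 = 5 - 34 = -29)
r = -1/53 ≈ -0.018868
d(u, Y) = (-12 + u)*(-8 + Y) (d(u, Y) = (u - 6*2)*(Y - 8) = (u - 12)*(-8 + Y) = (-12 + u)*(-8 + Y))
d(O(9), r) - m(-52, 12) = (96 - 12*(-1/53) - 56*9² - 7*9²/53) - 1*(-29) = (96 + 12/53 - 56*81 - 7*81/53) + 29 = (96 + 12/53 - 8*567 - 1/53*567) + 29 = (96 + 12/53 - 4536 - 567/53) + 29 = -235875/53 + 29 = -234338/53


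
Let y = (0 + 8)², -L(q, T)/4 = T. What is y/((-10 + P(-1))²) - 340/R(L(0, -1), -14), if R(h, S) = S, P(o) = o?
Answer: 21018/847 ≈ 24.815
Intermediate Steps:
L(q, T) = -4*T
y = 64 (y = 8² = 64)
y/((-10 + P(-1))²) - 340/R(L(0, -1), -14) = 64/((-10 - 1)²) - 340/(-14) = 64/((-11)²) - 340*(-1/14) = 64/121 + 170/7 = 21018/847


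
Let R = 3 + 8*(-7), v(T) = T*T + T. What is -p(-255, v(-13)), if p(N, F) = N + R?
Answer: 308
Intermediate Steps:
v(T) = T + T**2 (v(T) = T**2 + T = T + T**2)
R = -53 (R = 3 - 56 = -53)
p(N, F) = -53 + N (p(N, F) = N - 53 = -53 + N)
-p(-255, v(-13)) = -(-53 - 255) = -1*(-308) = 308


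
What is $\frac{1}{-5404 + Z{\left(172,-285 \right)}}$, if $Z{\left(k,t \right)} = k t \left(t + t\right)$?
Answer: $\frac{1}{27935996} \approx 3.5796 \cdot 10^{-8}$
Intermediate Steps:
$Z{\left(k,t \right)} = 2 k t^{2}$ ($Z{\left(k,t \right)} = k t 2 t = 2 k t^{2}$)
$\frac{1}{-5404 + Z{\left(172,-285 \right)}} = \frac{1}{-5404 + 2 \cdot 172 \left(-285\right)^{2}} = \frac{1}{-5404 + 2 \cdot 172 \cdot 81225} = \frac{1}{-5404 + 27941400} = \frac{1}{27935996}$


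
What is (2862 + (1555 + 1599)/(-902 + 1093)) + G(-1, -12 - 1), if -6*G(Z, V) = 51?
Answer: 1096345/382 ≈ 2870.0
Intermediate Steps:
G(Z, V) = -17/2 (G(Z, V) = -⅙*51 = -17/2)
(2862 + (1555 + 1599)/(-902 + 1093)) + G(-1, -12 - 1) = (2862 + (1555 + 1599)/(-902 + 1093)) - 17/2 = (2862 + 3154/191) - 17/2 = 549796/191 - 17/2 = 1096345/382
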